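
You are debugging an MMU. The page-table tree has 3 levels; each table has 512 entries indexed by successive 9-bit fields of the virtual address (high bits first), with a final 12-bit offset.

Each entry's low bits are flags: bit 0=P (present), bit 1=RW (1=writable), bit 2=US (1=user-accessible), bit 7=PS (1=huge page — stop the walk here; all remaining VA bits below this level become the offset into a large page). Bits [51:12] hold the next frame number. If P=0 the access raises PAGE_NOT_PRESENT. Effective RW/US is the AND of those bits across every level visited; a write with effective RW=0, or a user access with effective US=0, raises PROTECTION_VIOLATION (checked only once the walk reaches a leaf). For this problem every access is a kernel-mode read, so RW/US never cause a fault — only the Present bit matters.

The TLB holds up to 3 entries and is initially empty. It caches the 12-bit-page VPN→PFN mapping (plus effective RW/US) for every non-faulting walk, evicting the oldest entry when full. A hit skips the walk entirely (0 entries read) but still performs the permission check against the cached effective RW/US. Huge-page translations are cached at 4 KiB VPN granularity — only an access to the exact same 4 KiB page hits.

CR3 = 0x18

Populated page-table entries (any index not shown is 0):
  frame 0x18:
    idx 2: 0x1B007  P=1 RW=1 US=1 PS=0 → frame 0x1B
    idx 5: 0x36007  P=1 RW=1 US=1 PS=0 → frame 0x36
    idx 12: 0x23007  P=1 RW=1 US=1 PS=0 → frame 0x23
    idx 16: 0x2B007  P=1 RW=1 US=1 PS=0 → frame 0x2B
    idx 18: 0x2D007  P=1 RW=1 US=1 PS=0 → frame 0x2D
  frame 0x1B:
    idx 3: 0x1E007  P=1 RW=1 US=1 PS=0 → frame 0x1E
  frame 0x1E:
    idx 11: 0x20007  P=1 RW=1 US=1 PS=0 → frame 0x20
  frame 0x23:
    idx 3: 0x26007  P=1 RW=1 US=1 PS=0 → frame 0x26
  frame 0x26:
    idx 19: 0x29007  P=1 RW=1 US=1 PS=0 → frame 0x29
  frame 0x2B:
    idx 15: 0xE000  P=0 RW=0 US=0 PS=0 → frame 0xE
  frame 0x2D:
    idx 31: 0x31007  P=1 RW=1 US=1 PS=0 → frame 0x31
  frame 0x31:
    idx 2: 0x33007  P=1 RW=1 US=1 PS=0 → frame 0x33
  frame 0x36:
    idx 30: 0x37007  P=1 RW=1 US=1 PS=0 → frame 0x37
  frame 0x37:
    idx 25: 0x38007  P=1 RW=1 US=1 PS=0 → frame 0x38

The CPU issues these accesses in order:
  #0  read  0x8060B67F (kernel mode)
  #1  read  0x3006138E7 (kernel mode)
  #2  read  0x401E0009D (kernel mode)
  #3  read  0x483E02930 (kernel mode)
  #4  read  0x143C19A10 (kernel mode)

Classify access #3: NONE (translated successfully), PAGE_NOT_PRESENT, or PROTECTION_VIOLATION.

Trace:
#0 VA=0x8060B67F (r,kernel):
  lvl0: tbl 0x18, slot 2 ⇒ 0x1B007 (P1/RW1/US1/PS0)
  lvl1: tbl 0x1B, slot 3 ⇒ 0x1E007 (P1/RW1/US1/PS0)
  lvl2: tbl 0x1E, slot 11 ⇒ 0x20007 (P1/RW1/US1/PS0)
  ✓ 0x2067F  — 3 lookups
#1 VA=0x3006138E7 (r,kernel):
  lvl0: tbl 0x18, slot 12 ⇒ 0x23007 (P1/RW1/US1/PS0)
  lvl1: tbl 0x23, slot 3 ⇒ 0x26007 (P1/RW1/US1/PS0)
  lvl2: tbl 0x26, slot 19 ⇒ 0x29007 (P1/RW1/US1/PS0)
  ✓ 0x298E7  — 3 lookups
#2 VA=0x401E0009D (r,kernel):
  lvl0: tbl 0x18, slot 16 ⇒ 0x2B007 (P1/RW1/US1/PS0)
  lvl1: tbl 0x2B, slot 15 ⇒ 0xE000 (P0/RW0/US0/PS0)
  ✗ PAGE_NOT_PRESENT  [2 reads]
#3 VA=0x483E02930 (r,kernel):
  lvl0: tbl 0x18, slot 18 ⇒ 0x2D007 (P1/RW1/US1/PS0)
  lvl1: tbl 0x2D, slot 31 ⇒ 0x31007 (P1/RW1/US1/PS0)
  lvl2: tbl 0x31, slot 2 ⇒ 0x33007 (P1/RW1/US1/PS0)
  ✓ 0x33930  — 3 lookups
#4 VA=0x143C19A10 (r,kernel):
  lvl0: tbl 0x18, slot 5 ⇒ 0x36007 (P1/RW1/US1/PS0)
  lvl1: tbl 0x36, slot 30 ⇒ 0x37007 (P1/RW1/US1/PS0)
  lvl2: tbl 0x37, slot 25 ⇒ 0x38007 (P1/RW1/US1/PS0)
  ✓ 0x38A10  — 3 lookups

Access #3 fault: NONE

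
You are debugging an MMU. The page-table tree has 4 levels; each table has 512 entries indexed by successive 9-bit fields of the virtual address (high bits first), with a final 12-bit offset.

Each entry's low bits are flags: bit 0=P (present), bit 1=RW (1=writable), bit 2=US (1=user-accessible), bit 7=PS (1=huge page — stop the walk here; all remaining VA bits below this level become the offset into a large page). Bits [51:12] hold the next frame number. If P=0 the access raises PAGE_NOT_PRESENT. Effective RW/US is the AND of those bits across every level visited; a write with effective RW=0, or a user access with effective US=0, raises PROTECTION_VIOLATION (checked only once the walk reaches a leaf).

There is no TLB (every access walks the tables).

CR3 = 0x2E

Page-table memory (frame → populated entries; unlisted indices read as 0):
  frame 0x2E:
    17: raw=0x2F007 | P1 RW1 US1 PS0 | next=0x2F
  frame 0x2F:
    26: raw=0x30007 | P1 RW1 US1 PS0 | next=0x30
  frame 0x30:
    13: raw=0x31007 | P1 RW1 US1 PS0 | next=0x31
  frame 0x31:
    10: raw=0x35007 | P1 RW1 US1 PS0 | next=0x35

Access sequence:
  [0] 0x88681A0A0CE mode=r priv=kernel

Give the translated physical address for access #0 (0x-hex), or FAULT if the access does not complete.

Trace:
#0 VA=0x88681A0A0CE (r,kernel):
  L0: frame=0x2E idx=17 entry=0x2F007 [P=1 RW=1 US=1 PS=0]
  L1: frame=0x2F idx=26 entry=0x30007 [P=1 RW=1 US=1 PS=0]
  L2: frame=0x30 idx=13 entry=0x31007 [P=1 RW=1 US=1 PS=0]
  L3: frame=0x31 idx=10 entry=0x35007 [P=1 RW=1 US=1 PS=0]
  → PA=0x350CE  (4 entries read)

Access #0 PA: 0x350CE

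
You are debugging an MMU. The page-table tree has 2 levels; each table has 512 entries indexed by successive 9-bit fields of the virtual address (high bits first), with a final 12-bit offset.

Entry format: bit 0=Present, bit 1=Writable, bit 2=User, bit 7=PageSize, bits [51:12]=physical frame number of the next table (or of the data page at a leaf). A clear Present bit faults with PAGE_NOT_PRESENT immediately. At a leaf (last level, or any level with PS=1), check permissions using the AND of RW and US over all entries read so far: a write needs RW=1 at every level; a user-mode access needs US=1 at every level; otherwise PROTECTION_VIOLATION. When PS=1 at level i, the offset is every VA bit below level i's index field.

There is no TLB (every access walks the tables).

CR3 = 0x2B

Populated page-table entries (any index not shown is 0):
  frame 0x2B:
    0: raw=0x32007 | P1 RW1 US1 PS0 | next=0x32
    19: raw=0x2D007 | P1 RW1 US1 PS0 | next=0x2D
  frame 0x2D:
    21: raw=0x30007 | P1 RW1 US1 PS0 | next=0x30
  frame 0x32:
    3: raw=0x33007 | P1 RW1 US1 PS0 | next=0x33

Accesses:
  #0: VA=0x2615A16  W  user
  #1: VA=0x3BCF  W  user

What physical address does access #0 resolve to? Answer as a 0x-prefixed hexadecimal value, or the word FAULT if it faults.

Trace:
#0 VA=0x2615A16 (w,user):
  lvl0: tbl 0x2B, slot 19 ⇒ 0x2D007 (P1/RW1/US1/PS0)
  lvl1: tbl 0x2D, slot 21 ⇒ 0x30007 (P1/RW1/US1/PS0)
  ✓ 0x30A16  — 2 lookups
#1 VA=0x3BCF (w,user):
  lvl0: tbl 0x2B, slot 0 ⇒ 0x32007 (P1/RW1/US1/PS0)
  lvl1: tbl 0x32, slot 3 ⇒ 0x33007 (P1/RW1/US1/PS0)
  ✓ 0x33BCF  — 2 lookups

Access #0 PA: 0x30A16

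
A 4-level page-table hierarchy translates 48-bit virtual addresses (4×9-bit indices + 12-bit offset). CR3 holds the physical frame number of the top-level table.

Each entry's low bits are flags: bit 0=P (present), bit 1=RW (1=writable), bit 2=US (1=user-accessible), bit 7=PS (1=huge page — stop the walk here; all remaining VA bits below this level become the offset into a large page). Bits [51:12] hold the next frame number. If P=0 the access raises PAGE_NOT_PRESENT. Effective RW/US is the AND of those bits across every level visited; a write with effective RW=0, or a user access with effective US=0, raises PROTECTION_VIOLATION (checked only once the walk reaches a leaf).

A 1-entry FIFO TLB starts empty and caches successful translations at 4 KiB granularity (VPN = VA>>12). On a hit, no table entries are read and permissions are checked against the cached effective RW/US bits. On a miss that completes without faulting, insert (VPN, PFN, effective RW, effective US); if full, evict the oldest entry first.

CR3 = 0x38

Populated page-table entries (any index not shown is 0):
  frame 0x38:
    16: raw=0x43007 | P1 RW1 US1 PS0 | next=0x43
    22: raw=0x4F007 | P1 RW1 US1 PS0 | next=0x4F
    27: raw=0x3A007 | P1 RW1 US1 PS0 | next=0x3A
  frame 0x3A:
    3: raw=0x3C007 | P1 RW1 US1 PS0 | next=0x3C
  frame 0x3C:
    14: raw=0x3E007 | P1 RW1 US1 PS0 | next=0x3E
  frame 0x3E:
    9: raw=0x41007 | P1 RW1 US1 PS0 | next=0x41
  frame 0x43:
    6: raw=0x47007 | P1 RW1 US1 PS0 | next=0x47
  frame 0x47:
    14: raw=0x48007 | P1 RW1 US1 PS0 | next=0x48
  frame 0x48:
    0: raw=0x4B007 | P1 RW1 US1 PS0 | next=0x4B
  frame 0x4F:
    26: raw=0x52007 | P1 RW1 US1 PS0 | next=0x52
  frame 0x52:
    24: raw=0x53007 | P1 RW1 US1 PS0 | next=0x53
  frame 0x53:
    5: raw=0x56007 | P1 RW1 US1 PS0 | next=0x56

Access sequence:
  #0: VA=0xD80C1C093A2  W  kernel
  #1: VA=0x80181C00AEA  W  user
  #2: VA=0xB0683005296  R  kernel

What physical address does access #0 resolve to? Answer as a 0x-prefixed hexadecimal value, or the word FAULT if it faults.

Per-access translation:
#0 VA=0xD80C1C093A2 (w,kernel):
  L0: frame=0x38 idx=27 entry=0x3A007 [P=1 RW=1 US=1 PS=0]
  L1: frame=0x3A idx=3 entry=0x3C007 [P=1 RW=1 US=1 PS=0]
  L2: frame=0x3C idx=14 entry=0x3E007 [P=1 RW=1 US=1 PS=0]
  L3: frame=0x3E idx=9 entry=0x41007 [P=1 RW=1 US=1 PS=0]
  ⇒ phys 0x413A2  [4 reads]
#1 VA=0x80181C00AEA (w,user):
  L0: frame=0x38 idx=16 entry=0x43007 [P=1 RW=1 US=1 PS=0]
  L1: frame=0x43 idx=6 entry=0x47007 [P=1 RW=1 US=1 PS=0]
  L2: frame=0x47 idx=14 entry=0x48007 [P=1 RW=1 US=1 PS=0]
  L3: frame=0x48 idx=0 entry=0x4B007 [P=1 RW=1 US=1 PS=0]
  ⇒ phys 0x4BAEA  [4 reads]
#2 VA=0xB0683005296 (r,kernel):
  L0: frame=0x38 idx=22 entry=0x4F007 [P=1 RW=1 US=1 PS=0]
  L1: frame=0x4F idx=26 entry=0x52007 [P=1 RW=1 US=1 PS=0]
  L2: frame=0x52 idx=24 entry=0x53007 [P=1 RW=1 US=1 PS=0]
  L3: frame=0x53 idx=5 entry=0x56007 [P=1 RW=1 US=1 PS=0]
  ⇒ phys 0x56296  [4 reads]

Access #0 PA: 0x413A2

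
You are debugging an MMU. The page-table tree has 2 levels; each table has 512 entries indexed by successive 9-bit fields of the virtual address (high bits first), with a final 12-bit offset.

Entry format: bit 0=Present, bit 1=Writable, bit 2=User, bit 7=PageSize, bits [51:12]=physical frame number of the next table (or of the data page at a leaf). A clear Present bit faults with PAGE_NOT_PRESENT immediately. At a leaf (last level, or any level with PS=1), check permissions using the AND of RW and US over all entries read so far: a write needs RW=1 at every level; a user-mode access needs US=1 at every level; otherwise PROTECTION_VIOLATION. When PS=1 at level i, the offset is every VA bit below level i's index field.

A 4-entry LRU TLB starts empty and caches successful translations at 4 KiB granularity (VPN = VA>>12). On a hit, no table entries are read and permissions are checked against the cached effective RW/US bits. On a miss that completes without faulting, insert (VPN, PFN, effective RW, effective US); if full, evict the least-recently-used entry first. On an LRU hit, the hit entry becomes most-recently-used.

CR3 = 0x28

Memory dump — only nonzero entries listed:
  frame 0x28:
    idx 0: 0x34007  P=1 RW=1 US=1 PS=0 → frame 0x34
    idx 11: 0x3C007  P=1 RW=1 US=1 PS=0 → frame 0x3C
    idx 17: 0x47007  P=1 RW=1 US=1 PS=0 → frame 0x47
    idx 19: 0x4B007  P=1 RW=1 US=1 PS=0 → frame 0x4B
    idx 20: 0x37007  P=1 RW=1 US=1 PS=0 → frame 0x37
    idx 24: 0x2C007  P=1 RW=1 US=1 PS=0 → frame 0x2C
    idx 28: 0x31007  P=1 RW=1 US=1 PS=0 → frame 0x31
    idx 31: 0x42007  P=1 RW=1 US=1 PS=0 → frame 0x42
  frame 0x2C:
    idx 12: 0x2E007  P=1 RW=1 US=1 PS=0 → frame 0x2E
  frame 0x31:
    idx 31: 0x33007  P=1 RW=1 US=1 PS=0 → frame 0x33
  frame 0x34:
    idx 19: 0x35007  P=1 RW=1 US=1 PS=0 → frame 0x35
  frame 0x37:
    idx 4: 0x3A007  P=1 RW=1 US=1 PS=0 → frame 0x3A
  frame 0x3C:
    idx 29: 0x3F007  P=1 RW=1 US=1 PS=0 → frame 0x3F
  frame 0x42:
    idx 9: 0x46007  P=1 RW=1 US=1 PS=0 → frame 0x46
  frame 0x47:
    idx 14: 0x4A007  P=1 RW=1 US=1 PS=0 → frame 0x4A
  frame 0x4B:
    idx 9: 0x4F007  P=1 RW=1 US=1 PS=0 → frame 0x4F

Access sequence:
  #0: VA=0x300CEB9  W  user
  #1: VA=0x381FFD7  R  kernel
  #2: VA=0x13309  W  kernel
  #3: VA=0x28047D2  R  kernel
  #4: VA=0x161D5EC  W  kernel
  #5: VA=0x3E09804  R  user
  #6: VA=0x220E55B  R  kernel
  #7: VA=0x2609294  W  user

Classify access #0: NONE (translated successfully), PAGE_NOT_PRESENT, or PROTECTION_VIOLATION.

Walk each access:
#0 VA=0x300CEB9 (w,user):
  [0] read 0x28 idx=24: raw=0x2C007 flags P=1 W=1 U=1 S=0
  [1] read 0x2C idx=12: raw=0x2E007 flags P=1 W=1 U=1 S=0
  → PA=0x2EEB9  (2 entries read)
#1 VA=0x381FFD7 (r,kernel):
  [0] read 0x28 idx=28: raw=0x31007 flags P=1 W=1 U=1 S=0
  [1] read 0x31 idx=31: raw=0x33007 flags P=1 W=1 U=1 S=0
  → PA=0x33FD7  (2 entries read)
#2 VA=0x13309 (w,kernel):
  [0] read 0x28 idx=0: raw=0x34007 flags P=1 W=1 U=1 S=0
  [1] read 0x34 idx=19: raw=0x35007 flags P=1 W=1 U=1 S=0
  → PA=0x35309  (2 entries read)
#3 VA=0x28047D2 (r,kernel):
  [0] read 0x28 idx=20: raw=0x37007 flags P=1 W=1 U=1 S=0
  [1] read 0x37 idx=4: raw=0x3A007 flags P=1 W=1 U=1 S=0
  → PA=0x3A7D2  (2 entries read)
#4 VA=0x161D5EC (w,kernel):
  [0] read 0x28 idx=11: raw=0x3C007 flags P=1 W=1 U=1 S=0
  [1] read 0x3C idx=29: raw=0x3F007 flags P=1 W=1 U=1 S=0
  → PA=0x3F5EC  (2 entries read)
#5 VA=0x3E09804 (r,user):
  [0] read 0x28 idx=31: raw=0x42007 flags P=1 W=1 U=1 S=0
  [1] read 0x42 idx=9: raw=0x46007 flags P=1 W=1 U=1 S=0
  → PA=0x46804  (2 entries read)
#6 VA=0x220E55B (r,kernel):
  [0] read 0x28 idx=17: raw=0x47007 flags P=1 W=1 U=1 S=0
  [1] read 0x47 idx=14: raw=0x4A007 flags P=1 W=1 U=1 S=0
  → PA=0x4A55B  (2 entries read)
#7 VA=0x2609294 (w,user):
  [0] read 0x28 idx=19: raw=0x4B007 flags P=1 W=1 U=1 S=0
  [1] read 0x4B idx=9: raw=0x4F007 flags P=1 W=1 U=1 S=0
  → PA=0x4F294  (2 entries read)

Access #0 fault: NONE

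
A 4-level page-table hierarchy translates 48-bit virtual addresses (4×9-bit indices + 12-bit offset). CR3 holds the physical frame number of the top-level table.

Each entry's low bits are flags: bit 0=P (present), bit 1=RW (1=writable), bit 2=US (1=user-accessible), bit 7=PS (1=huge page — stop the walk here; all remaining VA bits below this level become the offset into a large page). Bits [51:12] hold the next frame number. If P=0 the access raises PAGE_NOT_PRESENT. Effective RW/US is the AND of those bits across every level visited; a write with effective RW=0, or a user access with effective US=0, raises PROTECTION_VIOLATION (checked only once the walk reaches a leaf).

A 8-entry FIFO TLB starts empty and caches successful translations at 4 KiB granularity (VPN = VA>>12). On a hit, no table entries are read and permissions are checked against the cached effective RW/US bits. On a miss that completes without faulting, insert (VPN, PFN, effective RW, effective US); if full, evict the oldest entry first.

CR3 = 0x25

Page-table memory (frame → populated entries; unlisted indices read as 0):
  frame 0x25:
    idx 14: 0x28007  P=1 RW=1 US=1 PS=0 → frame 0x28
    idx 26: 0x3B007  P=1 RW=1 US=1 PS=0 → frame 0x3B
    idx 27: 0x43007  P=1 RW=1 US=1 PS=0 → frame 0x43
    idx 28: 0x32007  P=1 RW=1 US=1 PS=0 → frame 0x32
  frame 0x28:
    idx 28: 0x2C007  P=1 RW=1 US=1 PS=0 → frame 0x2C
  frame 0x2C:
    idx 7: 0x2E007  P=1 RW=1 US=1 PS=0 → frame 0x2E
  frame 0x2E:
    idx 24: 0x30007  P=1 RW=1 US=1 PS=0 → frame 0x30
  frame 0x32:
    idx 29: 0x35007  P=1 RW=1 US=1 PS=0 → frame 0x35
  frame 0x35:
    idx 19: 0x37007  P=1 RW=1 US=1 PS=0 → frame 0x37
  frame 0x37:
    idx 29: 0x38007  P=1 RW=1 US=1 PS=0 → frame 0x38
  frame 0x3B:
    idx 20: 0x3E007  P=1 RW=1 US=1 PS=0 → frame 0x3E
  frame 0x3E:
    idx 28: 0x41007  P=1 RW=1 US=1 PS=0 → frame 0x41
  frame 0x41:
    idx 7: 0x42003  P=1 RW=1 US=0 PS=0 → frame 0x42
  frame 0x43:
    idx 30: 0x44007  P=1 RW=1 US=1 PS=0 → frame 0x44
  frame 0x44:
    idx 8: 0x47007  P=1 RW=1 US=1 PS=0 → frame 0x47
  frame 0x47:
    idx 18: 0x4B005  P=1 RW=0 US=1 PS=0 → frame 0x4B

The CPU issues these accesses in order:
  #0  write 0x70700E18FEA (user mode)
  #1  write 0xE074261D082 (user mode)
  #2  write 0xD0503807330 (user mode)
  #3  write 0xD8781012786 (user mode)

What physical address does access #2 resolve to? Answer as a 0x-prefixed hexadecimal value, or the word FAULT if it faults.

Per-access translation:
#0 VA=0x70700E18FEA (w,user):
  lvl0: tbl 0x25, slot 14 ⇒ 0x28007 (P1/RW1/US1/PS0)
  lvl1: tbl 0x28, slot 28 ⇒ 0x2C007 (P1/RW1/US1/PS0)
  lvl2: tbl 0x2C, slot 7 ⇒ 0x2E007 (P1/RW1/US1/PS0)
  lvl3: tbl 0x2E, slot 24 ⇒ 0x30007 (P1/RW1/US1/PS0)
  ⇒ phys 0x30FEA  [4 reads]
#1 VA=0xE074261D082 (w,user):
  lvl0: tbl 0x25, slot 28 ⇒ 0x32007 (P1/RW1/US1/PS0)
  lvl1: tbl 0x32, slot 29 ⇒ 0x35007 (P1/RW1/US1/PS0)
  lvl2: tbl 0x35, slot 19 ⇒ 0x37007 (P1/RW1/US1/PS0)
  lvl3: tbl 0x37, slot 29 ⇒ 0x38007 (P1/RW1/US1/PS0)
  ⇒ phys 0x38082  [4 reads]
#2 VA=0xD0503807330 (w,user):
  lvl0: tbl 0x25, slot 26 ⇒ 0x3B007 (P1/RW1/US1/PS0)
  lvl1: tbl 0x3B, slot 20 ⇒ 0x3E007 (P1/RW1/US1/PS0)
  lvl2: tbl 0x3E, slot 28 ⇒ 0x41007 (P1/RW1/US1/PS0)
  lvl3: tbl 0x41, slot 7 ⇒ 0x42003 (P1/RW1/US0/PS0)
  ✗ PROTECTION_VIOLATION  [4 reads]
#3 VA=0xD8781012786 (w,user):
  lvl0: tbl 0x25, slot 27 ⇒ 0x43007 (P1/RW1/US1/PS0)
  lvl1: tbl 0x43, slot 30 ⇒ 0x44007 (P1/RW1/US1/PS0)
  lvl2: tbl 0x44, slot 8 ⇒ 0x47007 (P1/RW1/US1/PS0)
  lvl3: tbl 0x47, slot 18 ⇒ 0x4B005 (P1/RW0/US1/PS0)
  ✗ PROTECTION_VIOLATION  [4 reads]

Access #2 PA: FAULT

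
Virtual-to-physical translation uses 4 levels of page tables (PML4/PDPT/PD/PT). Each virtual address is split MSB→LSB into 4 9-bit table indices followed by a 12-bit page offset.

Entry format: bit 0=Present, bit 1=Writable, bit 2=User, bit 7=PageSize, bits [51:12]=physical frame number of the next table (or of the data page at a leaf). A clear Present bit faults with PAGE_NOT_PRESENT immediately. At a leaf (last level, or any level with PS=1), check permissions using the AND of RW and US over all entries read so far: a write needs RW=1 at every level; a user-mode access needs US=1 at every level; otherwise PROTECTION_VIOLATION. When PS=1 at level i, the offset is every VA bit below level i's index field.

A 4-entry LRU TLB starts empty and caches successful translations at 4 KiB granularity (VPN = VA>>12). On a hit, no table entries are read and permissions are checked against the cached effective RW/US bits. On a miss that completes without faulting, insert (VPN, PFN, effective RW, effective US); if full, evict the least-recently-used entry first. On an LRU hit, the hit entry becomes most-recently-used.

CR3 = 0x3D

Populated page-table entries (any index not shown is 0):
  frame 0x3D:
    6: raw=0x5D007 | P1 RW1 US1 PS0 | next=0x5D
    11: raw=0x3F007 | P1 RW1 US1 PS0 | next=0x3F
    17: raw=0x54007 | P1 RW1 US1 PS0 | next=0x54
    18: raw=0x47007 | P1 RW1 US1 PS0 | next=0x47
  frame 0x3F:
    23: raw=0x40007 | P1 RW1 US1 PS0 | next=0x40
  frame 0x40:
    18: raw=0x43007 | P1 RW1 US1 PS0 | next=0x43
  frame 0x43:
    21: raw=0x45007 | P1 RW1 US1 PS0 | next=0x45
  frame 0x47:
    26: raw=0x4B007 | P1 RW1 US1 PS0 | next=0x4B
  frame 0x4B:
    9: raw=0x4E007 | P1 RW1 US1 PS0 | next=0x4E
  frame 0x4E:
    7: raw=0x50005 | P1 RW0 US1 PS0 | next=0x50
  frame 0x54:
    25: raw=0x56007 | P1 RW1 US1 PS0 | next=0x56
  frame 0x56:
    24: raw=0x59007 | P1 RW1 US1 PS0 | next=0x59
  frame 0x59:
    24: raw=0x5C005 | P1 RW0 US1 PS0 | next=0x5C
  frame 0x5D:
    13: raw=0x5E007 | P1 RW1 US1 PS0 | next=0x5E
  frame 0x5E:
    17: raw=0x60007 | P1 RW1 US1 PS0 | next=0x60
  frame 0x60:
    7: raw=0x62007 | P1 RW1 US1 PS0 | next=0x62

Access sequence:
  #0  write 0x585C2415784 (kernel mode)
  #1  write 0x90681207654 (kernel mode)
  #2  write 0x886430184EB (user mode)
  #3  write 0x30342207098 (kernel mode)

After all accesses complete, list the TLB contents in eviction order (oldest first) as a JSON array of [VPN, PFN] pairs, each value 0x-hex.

Walk each access:
#0 VA=0x585C2415784 (w,kernel):
  [0] read 0x3D idx=11: raw=0x3F007 flags P=1 W=1 U=1 S=0
  [1] read 0x3F idx=23: raw=0x40007 flags P=1 W=1 U=1 S=0
  [2] read 0x40 idx=18: raw=0x43007 flags P=1 W=1 U=1 S=0
  [3] read 0x43 idx=21: raw=0x45007 flags P=1 W=1 U=1 S=0
  ⇒ phys 0x45784  [4 reads]
#1 VA=0x90681207654 (w,kernel):
  [0] read 0x3D idx=18: raw=0x47007 flags P=1 W=1 U=1 S=0
  [1] read 0x47 idx=26: raw=0x4B007 flags P=1 W=1 U=1 S=0
  [2] read 0x4B idx=9: raw=0x4E007 flags P=1 W=1 U=1 S=0
  [3] read 0x4E idx=7: raw=0x50005 flags P=1 W=0 U=1 S=0
  ✗ PROTECTION_VIOLATION  [4 reads]
#2 VA=0x886430184EB (w,user):
  [0] read 0x3D idx=17: raw=0x54007 flags P=1 W=1 U=1 S=0
  [1] read 0x54 idx=25: raw=0x56007 flags P=1 W=1 U=1 S=0
  [2] read 0x56 idx=24: raw=0x59007 flags P=1 W=1 U=1 S=0
  [3] read 0x59 idx=24: raw=0x5C005 flags P=1 W=0 U=1 S=0
  ✗ PROTECTION_VIOLATION  [4 reads]
#3 VA=0x30342207098 (w,kernel):
  [0] read 0x3D idx=6: raw=0x5D007 flags P=1 W=1 U=1 S=0
  [1] read 0x5D idx=13: raw=0x5E007 flags P=1 W=1 U=1 S=0
  [2] read 0x5E idx=17: raw=0x60007 flags P=1 W=1 U=1 S=0
  [3] read 0x60 idx=7: raw=0x62007 flags P=1 W=1 U=1 S=0
  ⇒ phys 0x62098  [4 reads]

TLB: [["0x585C2415", "0x45"], ["0x30342207", "0x62"]]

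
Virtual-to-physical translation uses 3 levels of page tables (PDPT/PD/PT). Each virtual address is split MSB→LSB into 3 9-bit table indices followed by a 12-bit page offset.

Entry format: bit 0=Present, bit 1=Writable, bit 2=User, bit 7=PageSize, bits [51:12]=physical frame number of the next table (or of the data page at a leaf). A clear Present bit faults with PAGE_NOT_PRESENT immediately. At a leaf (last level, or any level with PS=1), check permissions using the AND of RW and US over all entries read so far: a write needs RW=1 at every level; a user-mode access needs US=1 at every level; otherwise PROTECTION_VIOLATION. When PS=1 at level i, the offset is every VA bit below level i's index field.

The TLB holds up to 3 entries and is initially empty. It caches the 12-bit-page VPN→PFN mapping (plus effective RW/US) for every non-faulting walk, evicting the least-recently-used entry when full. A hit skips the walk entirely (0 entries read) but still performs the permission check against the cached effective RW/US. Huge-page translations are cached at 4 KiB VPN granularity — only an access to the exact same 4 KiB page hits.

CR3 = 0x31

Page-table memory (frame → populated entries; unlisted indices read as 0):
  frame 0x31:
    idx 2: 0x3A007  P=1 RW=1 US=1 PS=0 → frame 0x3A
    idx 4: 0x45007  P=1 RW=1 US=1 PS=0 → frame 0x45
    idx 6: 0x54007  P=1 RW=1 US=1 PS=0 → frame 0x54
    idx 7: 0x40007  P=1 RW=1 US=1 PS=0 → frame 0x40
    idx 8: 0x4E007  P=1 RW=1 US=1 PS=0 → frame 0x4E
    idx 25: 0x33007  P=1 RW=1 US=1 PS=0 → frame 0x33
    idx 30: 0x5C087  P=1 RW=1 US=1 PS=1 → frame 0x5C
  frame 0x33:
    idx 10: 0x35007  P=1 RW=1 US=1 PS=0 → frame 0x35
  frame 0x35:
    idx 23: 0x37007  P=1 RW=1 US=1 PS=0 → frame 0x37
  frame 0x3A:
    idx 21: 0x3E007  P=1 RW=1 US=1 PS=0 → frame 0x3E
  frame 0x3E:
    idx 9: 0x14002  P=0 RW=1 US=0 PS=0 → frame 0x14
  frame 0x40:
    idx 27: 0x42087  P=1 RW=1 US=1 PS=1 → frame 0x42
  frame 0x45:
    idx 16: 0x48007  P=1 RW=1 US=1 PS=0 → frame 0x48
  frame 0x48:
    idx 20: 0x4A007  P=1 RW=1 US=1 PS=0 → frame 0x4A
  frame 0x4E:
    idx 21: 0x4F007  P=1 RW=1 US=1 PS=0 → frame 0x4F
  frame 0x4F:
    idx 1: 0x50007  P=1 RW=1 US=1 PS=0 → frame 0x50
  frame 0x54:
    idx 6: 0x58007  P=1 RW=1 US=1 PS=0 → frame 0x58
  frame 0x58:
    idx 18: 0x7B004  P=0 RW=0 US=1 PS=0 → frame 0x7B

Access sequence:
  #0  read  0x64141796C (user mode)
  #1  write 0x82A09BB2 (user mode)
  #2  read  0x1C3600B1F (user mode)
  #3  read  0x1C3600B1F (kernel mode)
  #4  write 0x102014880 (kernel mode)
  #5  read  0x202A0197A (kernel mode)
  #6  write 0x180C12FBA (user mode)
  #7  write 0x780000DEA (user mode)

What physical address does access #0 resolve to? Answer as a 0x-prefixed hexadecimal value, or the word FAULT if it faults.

Walk each access:
#0 VA=0x64141796C (r,user):
  lvl0: tbl 0x31, slot 25 ⇒ 0x33007 (P1/RW1/US1/PS0)
  lvl1: tbl 0x33, slot 10 ⇒ 0x35007 (P1/RW1/US1/PS0)
  lvl2: tbl 0x35, slot 23 ⇒ 0x37007 (P1/RW1/US1/PS0)
  ⇒ phys 0x3796C  [3 reads]
#1 VA=0x82A09BB2 (w,user):
  lvl0: tbl 0x31, slot 2 ⇒ 0x3A007 (P1/RW1/US1/PS0)
  lvl1: tbl 0x3A, slot 21 ⇒ 0x3E007 (P1/RW1/US1/PS0)
  lvl2: tbl 0x3E, slot 9 ⇒ 0x14002 (P0/RW1/US0/PS0)
  ⇒ fault: PAGE_NOT_PRESENT  — 3 lookups
#2 VA=0x1C3600B1F (r,user):
  lvl0: tbl 0x31, slot 7 ⇒ 0x40007 (P1/RW1/US1/PS0)
  lvl1: tbl 0x40, slot 27 ⇒ 0x42087 (P1/RW1/US1/PS1)
  ⇒ phys 0x42B1F (huge @L1)  [2 reads]
#3 VA=0x1C3600B1F (r,kernel):
  TLB hit vpn=0x1C3600 → PA=0x42B1F
#4 VA=0x102014880 (w,kernel):
  lvl0: tbl 0x31, slot 4 ⇒ 0x45007 (P1/RW1/US1/PS0)
  lvl1: tbl 0x45, slot 16 ⇒ 0x48007 (P1/RW1/US1/PS0)
  lvl2: tbl 0x48, slot 20 ⇒ 0x4A007 (P1/RW1/US1/PS0)
  ⇒ phys 0x4A880  [3 reads]
#5 VA=0x202A0197A (r,kernel):
  lvl0: tbl 0x31, slot 8 ⇒ 0x4E007 (P1/RW1/US1/PS0)
  lvl1: tbl 0x4E, slot 21 ⇒ 0x4F007 (P1/RW1/US1/PS0)
  lvl2: tbl 0x4F, slot 1 ⇒ 0x50007 (P1/RW1/US1/PS0)
  ⇒ phys 0x5097A  [3 reads]
#6 VA=0x180C12FBA (w,user):
  lvl0: tbl 0x31, slot 6 ⇒ 0x54007 (P1/RW1/US1/PS0)
  lvl1: tbl 0x54, slot 6 ⇒ 0x58007 (P1/RW1/US1/PS0)
  lvl2: tbl 0x58, slot 18 ⇒ 0x7B004 (P0/RW0/US1/PS0)
  ⇒ fault: PAGE_NOT_PRESENT  — 3 lookups
#7 VA=0x780000DEA (w,user):
  lvl0: tbl 0x31, slot 30 ⇒ 0x5C087 (P1/RW1/US1/PS1)
  ⇒ phys 0x5CDEA (huge @L0)  [1 reads]

Access #0 PA: 0x3796C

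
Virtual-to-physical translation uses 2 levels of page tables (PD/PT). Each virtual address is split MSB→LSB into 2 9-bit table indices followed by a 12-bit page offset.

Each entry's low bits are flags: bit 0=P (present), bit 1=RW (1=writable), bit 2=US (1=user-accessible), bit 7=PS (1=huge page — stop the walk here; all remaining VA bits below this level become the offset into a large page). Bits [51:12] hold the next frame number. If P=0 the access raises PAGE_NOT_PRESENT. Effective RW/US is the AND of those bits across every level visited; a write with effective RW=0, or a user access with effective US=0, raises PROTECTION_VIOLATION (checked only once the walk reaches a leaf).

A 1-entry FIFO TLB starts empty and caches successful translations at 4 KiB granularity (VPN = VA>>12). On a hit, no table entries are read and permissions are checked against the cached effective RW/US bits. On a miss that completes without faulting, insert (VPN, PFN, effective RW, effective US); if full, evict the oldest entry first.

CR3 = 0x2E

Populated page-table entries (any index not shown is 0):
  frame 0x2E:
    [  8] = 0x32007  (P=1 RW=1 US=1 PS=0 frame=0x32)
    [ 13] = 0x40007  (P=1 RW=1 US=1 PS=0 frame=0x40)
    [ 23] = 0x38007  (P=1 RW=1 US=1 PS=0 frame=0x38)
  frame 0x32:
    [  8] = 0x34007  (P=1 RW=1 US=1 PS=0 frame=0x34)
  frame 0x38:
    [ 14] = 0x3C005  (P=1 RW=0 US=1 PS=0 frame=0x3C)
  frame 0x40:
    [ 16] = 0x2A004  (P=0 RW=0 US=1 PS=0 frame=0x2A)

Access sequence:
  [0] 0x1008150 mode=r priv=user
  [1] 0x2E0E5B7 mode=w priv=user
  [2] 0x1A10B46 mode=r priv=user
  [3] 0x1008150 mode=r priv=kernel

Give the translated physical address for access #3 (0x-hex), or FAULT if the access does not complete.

Per-access translation:
#0 VA=0x1008150 (r,user):
  [0] read 0x2E idx=8: raw=0x32007 flags P=1 W=1 U=1 S=0
  [1] read 0x32 idx=8: raw=0x34007 flags P=1 W=1 U=1 S=0
  → PA=0x34150  (2 entries read)
#1 VA=0x2E0E5B7 (w,user):
  [0] read 0x2E idx=23: raw=0x38007 flags P=1 W=1 U=1 S=0
  [1] read 0x38 idx=14: raw=0x3C005 flags P=1 W=0 U=1 S=0
  → PROTECTION_VIOLATION  (2 entries read)
#2 VA=0x1A10B46 (r,user):
  [0] read 0x2E idx=13: raw=0x40007 flags P=1 W=1 U=1 S=0
  [1] read 0x40 idx=16: raw=0x2A004 flags P=0 W=0 U=1 S=0
  → PAGE_NOT_PRESENT  (2 entries read)
#3 VA=0x1008150 (r,kernel):
  TLB hit vpn=0x1008 → PA=0x34150

Access #3 PA: 0x34150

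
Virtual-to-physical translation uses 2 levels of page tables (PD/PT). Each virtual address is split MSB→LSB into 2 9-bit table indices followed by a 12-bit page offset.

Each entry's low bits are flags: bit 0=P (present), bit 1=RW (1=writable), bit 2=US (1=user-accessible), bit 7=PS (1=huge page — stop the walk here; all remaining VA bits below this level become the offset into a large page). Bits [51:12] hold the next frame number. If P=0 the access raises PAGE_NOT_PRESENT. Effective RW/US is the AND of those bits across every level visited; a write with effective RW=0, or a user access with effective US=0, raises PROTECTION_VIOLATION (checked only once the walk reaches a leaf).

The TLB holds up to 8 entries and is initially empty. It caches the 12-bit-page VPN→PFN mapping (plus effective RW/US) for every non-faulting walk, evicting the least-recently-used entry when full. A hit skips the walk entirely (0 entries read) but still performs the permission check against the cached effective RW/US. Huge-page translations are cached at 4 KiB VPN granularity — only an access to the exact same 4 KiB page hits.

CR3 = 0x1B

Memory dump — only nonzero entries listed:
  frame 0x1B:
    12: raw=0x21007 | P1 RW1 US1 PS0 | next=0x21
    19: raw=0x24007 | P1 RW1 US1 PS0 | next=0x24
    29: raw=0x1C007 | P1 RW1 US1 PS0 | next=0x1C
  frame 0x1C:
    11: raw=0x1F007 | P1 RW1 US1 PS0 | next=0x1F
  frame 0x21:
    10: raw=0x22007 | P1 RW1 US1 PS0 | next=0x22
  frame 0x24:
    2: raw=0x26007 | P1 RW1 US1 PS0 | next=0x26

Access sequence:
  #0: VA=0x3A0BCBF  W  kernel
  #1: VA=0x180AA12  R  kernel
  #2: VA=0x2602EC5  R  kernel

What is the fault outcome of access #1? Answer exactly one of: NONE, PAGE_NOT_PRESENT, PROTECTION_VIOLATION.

Per-access translation:
#0 VA=0x3A0BCBF (w,kernel):
  [0] read 0x1B idx=29: raw=0x1C007 flags P=1 W=1 U=1 S=0
  [1] read 0x1C idx=11: raw=0x1F007 flags P=1 W=1 U=1 S=0
  → PA=0x1FCBF  (2 entries read)
#1 VA=0x180AA12 (r,kernel):
  [0] read 0x1B idx=12: raw=0x21007 flags P=1 W=1 U=1 S=0
  [1] read 0x21 idx=10: raw=0x22007 flags P=1 W=1 U=1 S=0
  → PA=0x22A12  (2 entries read)
#2 VA=0x2602EC5 (r,kernel):
  [0] read 0x1B idx=19: raw=0x24007 flags P=1 W=1 U=1 S=0
  [1] read 0x24 idx=2: raw=0x26007 flags P=1 W=1 U=1 S=0
  → PA=0x26EC5  (2 entries read)

Access #1 fault: NONE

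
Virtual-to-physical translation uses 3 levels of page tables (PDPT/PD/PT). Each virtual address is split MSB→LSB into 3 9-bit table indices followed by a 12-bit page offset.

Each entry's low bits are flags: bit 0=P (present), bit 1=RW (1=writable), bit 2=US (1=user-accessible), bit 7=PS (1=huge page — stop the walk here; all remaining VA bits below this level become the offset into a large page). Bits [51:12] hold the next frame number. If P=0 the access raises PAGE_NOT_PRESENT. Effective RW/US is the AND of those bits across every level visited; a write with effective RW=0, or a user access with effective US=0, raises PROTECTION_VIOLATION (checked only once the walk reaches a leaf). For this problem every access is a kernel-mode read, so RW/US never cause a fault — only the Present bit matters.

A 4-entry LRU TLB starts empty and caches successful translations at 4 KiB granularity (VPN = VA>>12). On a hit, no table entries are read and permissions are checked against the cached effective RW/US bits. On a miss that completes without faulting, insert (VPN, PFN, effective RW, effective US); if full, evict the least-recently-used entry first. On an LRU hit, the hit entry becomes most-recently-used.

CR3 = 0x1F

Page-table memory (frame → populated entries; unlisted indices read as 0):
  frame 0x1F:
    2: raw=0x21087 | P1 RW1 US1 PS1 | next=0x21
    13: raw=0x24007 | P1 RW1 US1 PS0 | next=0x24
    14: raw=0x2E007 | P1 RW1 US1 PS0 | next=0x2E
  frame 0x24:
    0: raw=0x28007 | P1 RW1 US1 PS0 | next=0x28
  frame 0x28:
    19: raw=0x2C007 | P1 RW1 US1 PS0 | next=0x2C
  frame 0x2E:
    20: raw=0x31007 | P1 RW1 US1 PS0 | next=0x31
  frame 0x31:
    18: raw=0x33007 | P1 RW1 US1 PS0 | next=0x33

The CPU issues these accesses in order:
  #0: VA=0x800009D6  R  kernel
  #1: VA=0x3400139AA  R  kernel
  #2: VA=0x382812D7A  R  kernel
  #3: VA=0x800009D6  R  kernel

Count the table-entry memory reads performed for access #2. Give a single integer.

Trace:
#0 VA=0x800009D6 (r,kernel):
  L0 @0x1F[2] → 0x21087  P=1,RW=1,US=1,PS=1
  → PA=0x219D6 (huge @L0)  (1 entries read)
#1 VA=0x3400139AA (r,kernel):
  L0 @0x1F[13] → 0x24007  P=1,RW=1,US=1,PS=0
  L1 @0x24[0] → 0x28007  P=1,RW=1,US=1,PS=0
  L2 @0x28[19] → 0x2C007  P=1,RW=1,US=1,PS=0
  → PA=0x2C9AA  (3 entries read)
#2 VA=0x382812D7A (r,kernel):
  L0 @0x1F[14] → 0x2E007  P=1,RW=1,US=1,PS=0
  L1 @0x2E[20] → 0x31007  P=1,RW=1,US=1,PS=0
  L2 @0x31[18] → 0x33007  P=1,RW=1,US=1,PS=0
  → PA=0x33D7A  (3 entries read)
#3 VA=0x800009D6 (r,kernel):
  TLB hit vpn=0x80000 → PA=0x219D6

Entries read for #2: 3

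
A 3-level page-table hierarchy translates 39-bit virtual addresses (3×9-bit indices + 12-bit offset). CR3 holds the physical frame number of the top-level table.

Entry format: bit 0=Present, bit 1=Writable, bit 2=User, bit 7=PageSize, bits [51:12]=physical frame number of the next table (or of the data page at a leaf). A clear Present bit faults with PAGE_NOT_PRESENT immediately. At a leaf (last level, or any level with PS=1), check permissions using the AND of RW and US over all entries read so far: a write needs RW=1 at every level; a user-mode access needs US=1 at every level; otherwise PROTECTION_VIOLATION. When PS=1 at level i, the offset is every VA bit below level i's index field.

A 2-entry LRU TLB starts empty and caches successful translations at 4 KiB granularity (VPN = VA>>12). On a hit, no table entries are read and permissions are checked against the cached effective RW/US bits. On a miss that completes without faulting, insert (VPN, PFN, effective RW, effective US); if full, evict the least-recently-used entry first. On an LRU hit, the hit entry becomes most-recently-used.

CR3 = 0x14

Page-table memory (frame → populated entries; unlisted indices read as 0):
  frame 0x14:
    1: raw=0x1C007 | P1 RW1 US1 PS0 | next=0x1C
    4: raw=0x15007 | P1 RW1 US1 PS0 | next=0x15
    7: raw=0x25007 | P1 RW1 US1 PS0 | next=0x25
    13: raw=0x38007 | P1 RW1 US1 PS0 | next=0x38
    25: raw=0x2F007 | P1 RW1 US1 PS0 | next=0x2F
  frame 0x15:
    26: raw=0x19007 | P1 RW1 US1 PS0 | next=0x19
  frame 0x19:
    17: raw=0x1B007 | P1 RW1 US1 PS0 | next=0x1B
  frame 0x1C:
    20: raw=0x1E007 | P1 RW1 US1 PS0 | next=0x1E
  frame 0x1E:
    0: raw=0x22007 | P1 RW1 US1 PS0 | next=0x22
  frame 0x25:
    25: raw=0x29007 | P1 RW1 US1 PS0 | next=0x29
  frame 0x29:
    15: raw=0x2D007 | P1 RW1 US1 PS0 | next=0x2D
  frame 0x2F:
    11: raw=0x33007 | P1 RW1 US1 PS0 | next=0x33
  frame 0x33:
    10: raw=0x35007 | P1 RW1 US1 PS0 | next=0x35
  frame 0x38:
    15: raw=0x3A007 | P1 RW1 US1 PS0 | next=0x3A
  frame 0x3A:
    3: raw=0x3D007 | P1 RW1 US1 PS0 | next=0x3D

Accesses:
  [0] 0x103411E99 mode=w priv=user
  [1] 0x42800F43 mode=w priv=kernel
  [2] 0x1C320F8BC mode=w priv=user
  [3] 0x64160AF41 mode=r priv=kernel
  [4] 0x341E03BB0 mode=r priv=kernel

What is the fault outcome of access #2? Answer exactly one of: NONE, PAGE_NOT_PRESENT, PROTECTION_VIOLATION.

Trace:
#0 VA=0x103411E99 (w,user):
  [0] read 0x14 idx=4: raw=0x15007 flags P=1 W=1 U=1 S=0
  [1] read 0x15 idx=26: raw=0x19007 flags P=1 W=1 U=1 S=0
  [2] read 0x19 idx=17: raw=0x1B007 flags P=1 W=1 U=1 S=0
  ⇒ phys 0x1BE99  [3 reads]
#1 VA=0x42800F43 (w,kernel):
  [0] read 0x14 idx=1: raw=0x1C007 flags P=1 W=1 U=1 S=0
  [1] read 0x1C idx=20: raw=0x1E007 flags P=1 W=1 U=1 S=0
  [2] read 0x1E idx=0: raw=0x22007 flags P=1 W=1 U=1 S=0
  ⇒ phys 0x22F43  [3 reads]
#2 VA=0x1C320F8BC (w,user):
  [0] read 0x14 idx=7: raw=0x25007 flags P=1 W=1 U=1 S=0
  [1] read 0x25 idx=25: raw=0x29007 flags P=1 W=1 U=1 S=0
  [2] read 0x29 idx=15: raw=0x2D007 flags P=1 W=1 U=1 S=0
  ⇒ phys 0x2D8BC  [3 reads]
#3 VA=0x64160AF41 (r,kernel):
  [0] read 0x14 idx=25: raw=0x2F007 flags P=1 W=1 U=1 S=0
  [1] read 0x2F idx=11: raw=0x33007 flags P=1 W=1 U=1 S=0
  [2] read 0x33 idx=10: raw=0x35007 flags P=1 W=1 U=1 S=0
  ⇒ phys 0x35F41  [3 reads]
#4 VA=0x341E03BB0 (r,kernel):
  [0] read 0x14 idx=13: raw=0x38007 flags P=1 W=1 U=1 S=0
  [1] read 0x38 idx=15: raw=0x3A007 flags P=1 W=1 U=1 S=0
  [2] read 0x3A idx=3: raw=0x3D007 flags P=1 W=1 U=1 S=0
  ⇒ phys 0x3DBB0  [3 reads]

Access #2 fault: NONE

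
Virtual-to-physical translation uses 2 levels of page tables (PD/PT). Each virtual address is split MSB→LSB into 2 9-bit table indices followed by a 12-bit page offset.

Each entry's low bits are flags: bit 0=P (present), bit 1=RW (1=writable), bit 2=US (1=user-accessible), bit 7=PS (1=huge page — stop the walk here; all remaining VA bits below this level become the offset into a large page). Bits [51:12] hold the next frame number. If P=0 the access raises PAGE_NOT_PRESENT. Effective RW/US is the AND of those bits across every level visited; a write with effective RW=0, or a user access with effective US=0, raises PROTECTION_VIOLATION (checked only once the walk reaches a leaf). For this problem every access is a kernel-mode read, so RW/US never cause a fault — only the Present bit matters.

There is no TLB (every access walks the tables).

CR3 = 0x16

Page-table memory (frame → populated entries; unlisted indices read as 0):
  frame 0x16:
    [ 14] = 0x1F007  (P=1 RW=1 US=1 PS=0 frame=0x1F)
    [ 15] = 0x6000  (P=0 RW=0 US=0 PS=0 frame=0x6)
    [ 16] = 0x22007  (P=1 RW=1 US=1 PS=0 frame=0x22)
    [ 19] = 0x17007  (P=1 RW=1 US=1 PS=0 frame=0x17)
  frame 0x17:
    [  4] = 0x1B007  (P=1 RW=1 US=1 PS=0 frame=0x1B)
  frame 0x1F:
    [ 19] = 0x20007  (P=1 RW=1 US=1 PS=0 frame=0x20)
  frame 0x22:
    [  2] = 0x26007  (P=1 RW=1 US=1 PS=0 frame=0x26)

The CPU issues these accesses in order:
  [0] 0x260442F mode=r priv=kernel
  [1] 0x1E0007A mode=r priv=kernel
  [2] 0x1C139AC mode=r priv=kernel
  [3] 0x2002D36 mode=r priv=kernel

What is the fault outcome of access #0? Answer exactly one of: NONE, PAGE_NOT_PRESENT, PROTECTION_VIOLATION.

Per-access translation:
#0 VA=0x260442F (r,kernel):
  L0 @0x16[19] → 0x17007  P=1,RW=1,US=1,PS=0
  L1 @0x17[4] → 0x1B007  P=1,RW=1,US=1,PS=0
  ✓ 0x1B42F  — 2 lookups
#1 VA=0x1E0007A (r,kernel):
  L0 @0x16[15] → 0x6000  P=0,RW=0,US=0,PS=0
  → PAGE_NOT_PRESENT  (1 entries read)
#2 VA=0x1C139AC (r,kernel):
  L0 @0x16[14] → 0x1F007  P=1,RW=1,US=1,PS=0
  L1 @0x1F[19] → 0x20007  P=1,RW=1,US=1,PS=0
  ✓ 0x209AC  — 2 lookups
#3 VA=0x2002D36 (r,kernel):
  L0 @0x16[16] → 0x22007  P=1,RW=1,US=1,PS=0
  L1 @0x22[2] → 0x26007  P=1,RW=1,US=1,PS=0
  ✓ 0x26D36  — 2 lookups

Access #0 fault: NONE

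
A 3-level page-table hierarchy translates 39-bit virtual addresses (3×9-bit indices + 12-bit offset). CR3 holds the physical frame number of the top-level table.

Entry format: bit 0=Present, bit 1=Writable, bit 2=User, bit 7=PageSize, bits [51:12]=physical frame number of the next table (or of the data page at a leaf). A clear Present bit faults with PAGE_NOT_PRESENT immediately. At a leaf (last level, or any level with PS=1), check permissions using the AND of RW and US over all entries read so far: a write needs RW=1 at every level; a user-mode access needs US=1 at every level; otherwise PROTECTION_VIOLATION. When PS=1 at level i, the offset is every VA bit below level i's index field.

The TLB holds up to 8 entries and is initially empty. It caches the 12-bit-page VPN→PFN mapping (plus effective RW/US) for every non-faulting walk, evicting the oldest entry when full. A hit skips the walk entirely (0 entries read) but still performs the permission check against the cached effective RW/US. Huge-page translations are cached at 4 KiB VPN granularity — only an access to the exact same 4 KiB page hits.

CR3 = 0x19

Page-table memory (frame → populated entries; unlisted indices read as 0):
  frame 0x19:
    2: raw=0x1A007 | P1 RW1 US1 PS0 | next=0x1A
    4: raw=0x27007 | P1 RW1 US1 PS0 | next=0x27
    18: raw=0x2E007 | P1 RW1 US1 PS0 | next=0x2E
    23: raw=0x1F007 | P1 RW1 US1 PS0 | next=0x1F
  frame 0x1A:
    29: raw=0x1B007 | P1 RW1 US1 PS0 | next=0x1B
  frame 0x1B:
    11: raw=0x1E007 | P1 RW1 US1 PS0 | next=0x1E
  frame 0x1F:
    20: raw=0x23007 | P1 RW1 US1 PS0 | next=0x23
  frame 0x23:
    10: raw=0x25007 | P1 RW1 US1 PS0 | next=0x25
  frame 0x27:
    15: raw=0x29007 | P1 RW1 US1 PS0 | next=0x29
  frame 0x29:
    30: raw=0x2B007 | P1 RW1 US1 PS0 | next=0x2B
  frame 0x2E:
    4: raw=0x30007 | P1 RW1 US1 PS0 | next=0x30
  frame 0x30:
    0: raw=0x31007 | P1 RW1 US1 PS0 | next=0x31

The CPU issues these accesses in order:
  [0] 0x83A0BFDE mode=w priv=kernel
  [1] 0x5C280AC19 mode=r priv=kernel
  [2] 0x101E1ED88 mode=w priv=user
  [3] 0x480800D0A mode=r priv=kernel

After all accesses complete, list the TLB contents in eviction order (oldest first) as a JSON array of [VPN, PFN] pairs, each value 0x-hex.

Trace:
#0 VA=0x83A0BFDE (w,kernel):
  [0] read 0x19 idx=2: raw=0x1A007 flags P=1 W=1 U=1 S=0
  [1] read 0x1A idx=29: raw=0x1B007 flags P=1 W=1 U=1 S=0
  [2] read 0x1B idx=11: raw=0x1E007 flags P=1 W=1 U=1 S=0
  ✓ 0x1EFDE  — 3 lookups
#1 VA=0x5C280AC19 (r,kernel):
  [0] read 0x19 idx=23: raw=0x1F007 flags P=1 W=1 U=1 S=0
  [1] read 0x1F idx=20: raw=0x23007 flags P=1 W=1 U=1 S=0
  [2] read 0x23 idx=10: raw=0x25007 flags P=1 W=1 U=1 S=0
  ✓ 0x25C19  — 3 lookups
#2 VA=0x101E1ED88 (w,user):
  [0] read 0x19 idx=4: raw=0x27007 flags P=1 W=1 U=1 S=0
  [1] read 0x27 idx=15: raw=0x29007 flags P=1 W=1 U=1 S=0
  [2] read 0x29 idx=30: raw=0x2B007 flags P=1 W=1 U=1 S=0
  ✓ 0x2BD88  — 3 lookups
#3 VA=0x480800D0A (r,kernel):
  [0] read 0x19 idx=18: raw=0x2E007 flags P=1 W=1 U=1 S=0
  [1] read 0x2E idx=4: raw=0x30007 flags P=1 W=1 U=1 S=0
  [2] read 0x30 idx=0: raw=0x31007 flags P=1 W=1 U=1 S=0
  ✓ 0x31D0A  — 3 lookups

TLB: [["0x83A0B", "0x1E"], ["0x5C280A", "0x25"], ["0x101E1E", "0x2B"], ["0x480800", "0x31"]]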